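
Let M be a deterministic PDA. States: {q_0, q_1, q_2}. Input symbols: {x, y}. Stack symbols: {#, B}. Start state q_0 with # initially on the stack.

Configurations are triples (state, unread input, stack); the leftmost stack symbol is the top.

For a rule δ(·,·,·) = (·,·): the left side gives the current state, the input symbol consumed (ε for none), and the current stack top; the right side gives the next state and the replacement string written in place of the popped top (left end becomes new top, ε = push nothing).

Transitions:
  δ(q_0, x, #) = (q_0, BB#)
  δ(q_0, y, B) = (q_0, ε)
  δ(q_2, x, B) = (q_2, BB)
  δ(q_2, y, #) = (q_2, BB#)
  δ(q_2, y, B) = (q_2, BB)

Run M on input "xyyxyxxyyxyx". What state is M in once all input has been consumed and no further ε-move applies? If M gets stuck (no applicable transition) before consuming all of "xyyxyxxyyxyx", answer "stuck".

(q_0, xyyxyxxyyxyx, #)
  read x, top #: go to q_0, push BB# → (q_0, yyxyxxyyxyx, BB#)
  read y, top B: go to q_0, push ε → (q_0, yxyxxyyxyx, B#)
  read y, top B: go to q_0, push ε → (q_0, xyxxyyxyx, #)
  read x, top #: go to q_0, push BB# → (q_0, yxxyyxyx, BB#)
  read y, top B: go to q_0, push ε → (q_0, xxyyxyx, B#)
No transition for (q_0, x, top B); M blocks with input xxyyxyx remaining.

stuck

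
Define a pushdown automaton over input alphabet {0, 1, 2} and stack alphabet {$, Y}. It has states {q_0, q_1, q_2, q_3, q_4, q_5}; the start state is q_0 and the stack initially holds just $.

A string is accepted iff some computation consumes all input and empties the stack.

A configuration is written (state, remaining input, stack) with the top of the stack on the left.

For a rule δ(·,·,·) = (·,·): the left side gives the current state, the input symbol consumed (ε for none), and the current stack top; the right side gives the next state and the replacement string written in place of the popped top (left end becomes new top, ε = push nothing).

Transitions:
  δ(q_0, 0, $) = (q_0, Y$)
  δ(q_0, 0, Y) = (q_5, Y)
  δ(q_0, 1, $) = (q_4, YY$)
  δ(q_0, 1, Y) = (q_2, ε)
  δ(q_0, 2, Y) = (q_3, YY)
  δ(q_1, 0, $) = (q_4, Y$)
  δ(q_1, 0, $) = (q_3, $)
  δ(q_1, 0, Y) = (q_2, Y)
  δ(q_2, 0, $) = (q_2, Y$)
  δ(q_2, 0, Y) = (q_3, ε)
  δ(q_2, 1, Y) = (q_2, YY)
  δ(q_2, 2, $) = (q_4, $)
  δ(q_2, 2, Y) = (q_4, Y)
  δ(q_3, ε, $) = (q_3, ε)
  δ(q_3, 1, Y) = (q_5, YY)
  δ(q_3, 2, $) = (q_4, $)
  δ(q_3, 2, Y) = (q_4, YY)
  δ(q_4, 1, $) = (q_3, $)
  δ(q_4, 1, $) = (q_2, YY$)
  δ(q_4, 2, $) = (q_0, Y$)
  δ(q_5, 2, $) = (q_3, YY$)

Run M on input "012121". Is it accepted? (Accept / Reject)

One accepting computation: (q_0, 012121, $) ⊢ (q_0, 12121, Y$) ⊢ (q_2, 2121, $) ⊢ (q_4, 121, $) ⊢ (q_3, 21, $) ⊢ (q_4, 1, $) ⊢ (q_3, ε, $) ⊢ (q_3, ε, ε)
All input consumed and the stack is empty.

Accept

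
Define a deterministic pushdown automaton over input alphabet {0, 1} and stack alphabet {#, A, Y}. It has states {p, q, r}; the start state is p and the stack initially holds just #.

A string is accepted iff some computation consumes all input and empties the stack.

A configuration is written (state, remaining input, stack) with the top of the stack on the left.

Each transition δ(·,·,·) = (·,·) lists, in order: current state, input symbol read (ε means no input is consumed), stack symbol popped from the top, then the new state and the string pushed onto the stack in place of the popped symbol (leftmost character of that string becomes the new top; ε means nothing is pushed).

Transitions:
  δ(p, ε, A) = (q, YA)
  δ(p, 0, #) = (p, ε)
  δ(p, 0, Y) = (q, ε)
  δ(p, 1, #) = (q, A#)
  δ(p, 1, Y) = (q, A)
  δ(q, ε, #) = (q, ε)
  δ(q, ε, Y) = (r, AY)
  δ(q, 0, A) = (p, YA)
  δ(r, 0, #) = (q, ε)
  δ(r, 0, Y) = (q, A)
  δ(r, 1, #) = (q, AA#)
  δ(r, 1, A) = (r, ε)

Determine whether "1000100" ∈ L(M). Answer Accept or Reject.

Reject

(p, 1000100, #)
  read 1, top #: go to q, push A# → (q, 000100, A#)
  read 0, top A: go to p, push YA → (p, 00100, YA#)
  read 0, top Y: go to q, push ε → (q, 0100, A#)
  read 0, top A: go to p, push YA → (p, 100, YA#)
  read 1, top Y: go to q, push A → (q, 00, AA#)
  read 0, top A: go to p, push YA → (p, 0, YAA#)
  read 0, top Y: go to q, push ε → (q, ε, AA#)
All input consumed; stack is AA#, not empty, and no further ε-move applies.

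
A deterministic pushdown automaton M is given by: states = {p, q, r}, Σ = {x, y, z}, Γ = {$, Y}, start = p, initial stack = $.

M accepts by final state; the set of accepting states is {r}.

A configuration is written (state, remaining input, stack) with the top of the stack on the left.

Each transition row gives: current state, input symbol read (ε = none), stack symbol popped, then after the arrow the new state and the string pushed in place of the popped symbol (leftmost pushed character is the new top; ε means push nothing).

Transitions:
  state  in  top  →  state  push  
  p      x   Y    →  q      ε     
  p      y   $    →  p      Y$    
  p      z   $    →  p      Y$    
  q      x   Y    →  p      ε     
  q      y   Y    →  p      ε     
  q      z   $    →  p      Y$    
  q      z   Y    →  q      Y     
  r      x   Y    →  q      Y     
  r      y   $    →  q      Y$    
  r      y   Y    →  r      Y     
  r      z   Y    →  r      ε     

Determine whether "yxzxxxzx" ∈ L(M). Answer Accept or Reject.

(p, yxzxxxzx, $)
  read y, top $: go to p, push Y$ → (p, xzxxxzx, Y$)
  read x, top Y: go to q, push ε → (q, zxxxzx, $)
  read z, top $: go to p, push Y$ → (p, xxxzx, Y$)
  read x, top Y: go to q, push ε → (q, xxzx, $)
No transition applies at (q, xxzx, $); input not fully consumed.

Reject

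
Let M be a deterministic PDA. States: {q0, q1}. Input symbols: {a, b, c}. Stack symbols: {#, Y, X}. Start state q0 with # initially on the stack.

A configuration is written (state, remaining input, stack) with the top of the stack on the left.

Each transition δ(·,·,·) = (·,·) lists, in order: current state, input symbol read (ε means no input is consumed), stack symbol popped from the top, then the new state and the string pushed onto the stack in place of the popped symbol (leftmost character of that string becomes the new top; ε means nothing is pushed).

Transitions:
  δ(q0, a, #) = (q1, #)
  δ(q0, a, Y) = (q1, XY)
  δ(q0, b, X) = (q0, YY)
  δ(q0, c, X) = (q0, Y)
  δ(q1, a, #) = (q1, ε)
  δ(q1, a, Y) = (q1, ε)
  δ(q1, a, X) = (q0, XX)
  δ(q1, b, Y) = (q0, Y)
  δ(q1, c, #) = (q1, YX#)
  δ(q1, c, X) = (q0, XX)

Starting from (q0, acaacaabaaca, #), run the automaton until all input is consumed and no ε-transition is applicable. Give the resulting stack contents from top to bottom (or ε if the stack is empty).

(q0, acaacaabaaca, #)
  read a, top #: go to q1, push # → (q1, caacaabaaca, #)
  read c, top #: go to q1, push YX# → (q1, aacaabaaca, YX#)
  read a, top Y: go to q1, push ε → (q1, acaabaaca, X#)
  read a, top X: go to q0, push XX → (q0, caabaaca, XX#)
  read c, top X: go to q0, push Y → (q0, aabaaca, YX#)
  read a, top Y: go to q1, push XY → (q1, abaaca, XYX#)
  read a, top X: go to q0, push XX → (q0, baaca, XXYX#)
  read b, top X: go to q0, push YY → (q0, aaca, YYXYX#)
  read a, top Y: go to q1, push XY → (q1, aca, XYYXYX#)
  read a, top X: go to q0, push XX → (q0, ca, XXYYXYX#)
  read c, top X: go to q0, push Y → (q0, a, YXYYXYX#)
  read a, top Y: go to q1, push XY → (q1, ε, XYXYYXYX#)
All input consumed in state q1 with stack XYXYYXYX#.

XYXYYXYX#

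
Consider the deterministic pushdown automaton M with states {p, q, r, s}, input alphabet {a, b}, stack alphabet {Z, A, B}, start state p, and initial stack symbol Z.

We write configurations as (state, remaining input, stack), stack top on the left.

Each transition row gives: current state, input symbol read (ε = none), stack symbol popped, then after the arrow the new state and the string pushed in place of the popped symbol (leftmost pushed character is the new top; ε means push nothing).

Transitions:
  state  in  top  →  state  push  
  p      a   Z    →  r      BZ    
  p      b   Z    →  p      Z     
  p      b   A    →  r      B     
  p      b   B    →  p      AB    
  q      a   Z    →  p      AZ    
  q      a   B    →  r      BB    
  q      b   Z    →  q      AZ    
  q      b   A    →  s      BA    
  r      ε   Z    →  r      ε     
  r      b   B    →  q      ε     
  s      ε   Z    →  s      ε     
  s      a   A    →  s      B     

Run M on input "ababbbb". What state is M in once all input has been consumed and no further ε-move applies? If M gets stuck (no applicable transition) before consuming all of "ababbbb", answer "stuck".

s

(p, ababbbb, Z)
  read a, top Z: go to r, push BZ → (r, babbbb, BZ)
  read b, top B: go to q, push ε → (q, abbbb, Z)
  read a, top Z: go to p, push AZ → (p, bbbb, AZ)
  read b, top A: go to r, push B → (r, bbb, BZ)
  read b, top B: go to q, push ε → (q, bb, Z)
  read b, top Z: go to q, push AZ → (q, b, AZ)
  read b, top A: go to s, push BA → (s, ε, BAZ)
All input consumed; M is in state s.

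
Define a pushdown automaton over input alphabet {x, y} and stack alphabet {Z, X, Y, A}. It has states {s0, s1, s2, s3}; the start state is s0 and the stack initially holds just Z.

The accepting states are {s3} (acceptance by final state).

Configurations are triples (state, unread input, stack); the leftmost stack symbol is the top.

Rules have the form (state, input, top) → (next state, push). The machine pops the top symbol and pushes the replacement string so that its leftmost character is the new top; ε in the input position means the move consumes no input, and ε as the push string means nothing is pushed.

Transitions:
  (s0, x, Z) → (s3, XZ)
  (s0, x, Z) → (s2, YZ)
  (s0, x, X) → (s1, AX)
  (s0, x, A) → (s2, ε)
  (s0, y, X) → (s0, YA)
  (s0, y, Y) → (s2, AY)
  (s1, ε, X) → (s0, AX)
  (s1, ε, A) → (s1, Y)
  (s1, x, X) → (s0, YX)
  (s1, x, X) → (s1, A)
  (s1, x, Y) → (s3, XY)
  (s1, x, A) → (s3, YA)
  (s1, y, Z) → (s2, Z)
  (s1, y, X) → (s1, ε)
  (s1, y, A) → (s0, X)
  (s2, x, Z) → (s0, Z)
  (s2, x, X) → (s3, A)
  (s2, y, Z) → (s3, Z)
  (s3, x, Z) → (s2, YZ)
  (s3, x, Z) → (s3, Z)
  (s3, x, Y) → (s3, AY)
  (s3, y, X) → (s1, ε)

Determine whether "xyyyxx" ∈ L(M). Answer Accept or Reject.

One accepting computation: (s0, xyyyxx, Z) ⊢ (s3, yyyxx, XZ) ⊢ (s1, yyxx, Z) ⊢ (s2, yxx, Z) ⊢ (s3, xx, Z) ⊢ (s3, x, Z) ⊢ (s3, ε, Z)
All input consumed and state s3 ∈ F.

Accept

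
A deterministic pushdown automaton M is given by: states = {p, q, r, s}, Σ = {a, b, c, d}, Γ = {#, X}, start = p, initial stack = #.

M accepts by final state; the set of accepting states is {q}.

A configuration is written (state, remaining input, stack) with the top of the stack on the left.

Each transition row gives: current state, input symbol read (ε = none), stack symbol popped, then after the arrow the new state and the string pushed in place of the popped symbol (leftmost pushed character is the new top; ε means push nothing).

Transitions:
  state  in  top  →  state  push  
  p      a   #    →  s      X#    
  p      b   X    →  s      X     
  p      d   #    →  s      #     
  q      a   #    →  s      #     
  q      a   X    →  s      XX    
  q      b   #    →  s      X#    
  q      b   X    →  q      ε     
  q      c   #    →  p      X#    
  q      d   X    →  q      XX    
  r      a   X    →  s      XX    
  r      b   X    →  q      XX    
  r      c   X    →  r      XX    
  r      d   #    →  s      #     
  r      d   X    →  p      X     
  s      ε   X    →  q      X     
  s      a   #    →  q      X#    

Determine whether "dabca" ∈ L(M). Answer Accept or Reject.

Reject

(p, dabca, #)
  read d, top #: go to s, push # → (s, abca, #)
  read a, top #: go to q, push X# → (q, bca, X#)
  read b, top X: go to q, push ε → (q, ca, #)
  read c, top #: go to p, push X# → (p, a, X#)
No transition applies at (p, a, X#); input not fully consumed.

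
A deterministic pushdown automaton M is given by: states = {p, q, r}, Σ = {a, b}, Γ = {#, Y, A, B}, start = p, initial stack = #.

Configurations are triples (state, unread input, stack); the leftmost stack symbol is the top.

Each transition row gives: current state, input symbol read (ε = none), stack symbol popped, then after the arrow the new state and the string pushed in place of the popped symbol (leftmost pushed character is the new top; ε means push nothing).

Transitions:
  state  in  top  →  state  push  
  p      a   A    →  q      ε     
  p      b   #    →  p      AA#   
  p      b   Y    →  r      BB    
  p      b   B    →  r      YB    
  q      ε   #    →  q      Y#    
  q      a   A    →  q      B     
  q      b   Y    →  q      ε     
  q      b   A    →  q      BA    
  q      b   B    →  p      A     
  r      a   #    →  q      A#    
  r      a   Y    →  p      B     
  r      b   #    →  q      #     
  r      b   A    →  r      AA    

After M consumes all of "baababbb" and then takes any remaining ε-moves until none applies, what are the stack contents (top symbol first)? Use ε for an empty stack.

(p, baababbb, #) ⊢ (p, aababbb, AA#) ⊢ (q, ababbb, A#) ⊢ (q, babbb, B#) ⊢ (p, abbb, A#) ⊢ (q, bbb, #) ⊢ (q, bbb, Y#) ⊢ (q, bb, #) ⊢ (q, bb, Y#) ⊢ (q, b, #) ⊢ (q, b, Y#) ⊢ (q, ε, #) ⊢ (q, ε, Y#)
All input consumed in state q with stack Y#.

Y#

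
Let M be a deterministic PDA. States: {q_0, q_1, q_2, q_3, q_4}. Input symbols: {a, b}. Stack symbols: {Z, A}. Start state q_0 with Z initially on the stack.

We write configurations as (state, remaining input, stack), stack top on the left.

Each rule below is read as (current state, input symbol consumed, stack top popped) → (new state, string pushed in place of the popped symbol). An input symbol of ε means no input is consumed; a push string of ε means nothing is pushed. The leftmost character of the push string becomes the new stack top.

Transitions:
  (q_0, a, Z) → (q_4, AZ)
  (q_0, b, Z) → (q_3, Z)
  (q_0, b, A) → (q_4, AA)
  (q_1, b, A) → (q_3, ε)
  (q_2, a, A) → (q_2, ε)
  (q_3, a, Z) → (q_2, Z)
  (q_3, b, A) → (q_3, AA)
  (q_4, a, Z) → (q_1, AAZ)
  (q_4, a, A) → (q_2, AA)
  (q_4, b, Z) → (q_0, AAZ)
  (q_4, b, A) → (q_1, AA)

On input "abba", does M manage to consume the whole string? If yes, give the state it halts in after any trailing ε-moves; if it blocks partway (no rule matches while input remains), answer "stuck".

(q_0, abba, Z)
  read a, top Z: go to q_4, push AZ → (q_4, bba, AZ)
  read b, top A: go to q_1, push AA → (q_1, ba, AAZ)
  read b, top A: go to q_3, push ε → (q_3, a, AZ)
No transition for (q_3, a, top A); M blocks with input a remaining.

stuck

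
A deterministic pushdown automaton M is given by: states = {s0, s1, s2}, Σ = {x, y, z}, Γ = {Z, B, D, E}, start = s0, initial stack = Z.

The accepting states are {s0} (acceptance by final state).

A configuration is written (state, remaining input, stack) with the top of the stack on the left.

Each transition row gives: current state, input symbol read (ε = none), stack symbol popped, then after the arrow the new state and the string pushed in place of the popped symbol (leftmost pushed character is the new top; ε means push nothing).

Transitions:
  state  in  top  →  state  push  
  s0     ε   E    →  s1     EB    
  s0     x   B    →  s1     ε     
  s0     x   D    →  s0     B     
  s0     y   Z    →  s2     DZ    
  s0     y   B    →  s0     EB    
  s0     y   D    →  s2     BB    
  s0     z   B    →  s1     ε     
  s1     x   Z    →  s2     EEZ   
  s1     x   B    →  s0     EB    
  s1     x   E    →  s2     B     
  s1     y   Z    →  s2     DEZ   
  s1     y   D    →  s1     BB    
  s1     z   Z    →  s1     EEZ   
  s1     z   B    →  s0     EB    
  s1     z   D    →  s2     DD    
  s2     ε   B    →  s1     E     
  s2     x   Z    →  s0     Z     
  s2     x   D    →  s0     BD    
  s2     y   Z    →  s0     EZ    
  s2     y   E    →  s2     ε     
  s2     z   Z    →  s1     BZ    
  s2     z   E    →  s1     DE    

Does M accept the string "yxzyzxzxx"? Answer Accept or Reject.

(s0, yxzyzxzxx, Z) ⊢ (s2, xzyzxzxx, DZ) ⊢ (s0, zyzxzxx, BDZ) ⊢ (s1, yzxzxx, DZ) ⊢ (s1, zxzxx, BBZ) ⊢ (s0, xzxx, EBBZ) ⊢ (s1, xzxx, EBBBZ) ⊢ (s2, zxx, BBBBZ) ⊢ (s1, zxx, EBBBZ)
No transition applies at (s1, zxx, EBBBZ); input not fully consumed.

Reject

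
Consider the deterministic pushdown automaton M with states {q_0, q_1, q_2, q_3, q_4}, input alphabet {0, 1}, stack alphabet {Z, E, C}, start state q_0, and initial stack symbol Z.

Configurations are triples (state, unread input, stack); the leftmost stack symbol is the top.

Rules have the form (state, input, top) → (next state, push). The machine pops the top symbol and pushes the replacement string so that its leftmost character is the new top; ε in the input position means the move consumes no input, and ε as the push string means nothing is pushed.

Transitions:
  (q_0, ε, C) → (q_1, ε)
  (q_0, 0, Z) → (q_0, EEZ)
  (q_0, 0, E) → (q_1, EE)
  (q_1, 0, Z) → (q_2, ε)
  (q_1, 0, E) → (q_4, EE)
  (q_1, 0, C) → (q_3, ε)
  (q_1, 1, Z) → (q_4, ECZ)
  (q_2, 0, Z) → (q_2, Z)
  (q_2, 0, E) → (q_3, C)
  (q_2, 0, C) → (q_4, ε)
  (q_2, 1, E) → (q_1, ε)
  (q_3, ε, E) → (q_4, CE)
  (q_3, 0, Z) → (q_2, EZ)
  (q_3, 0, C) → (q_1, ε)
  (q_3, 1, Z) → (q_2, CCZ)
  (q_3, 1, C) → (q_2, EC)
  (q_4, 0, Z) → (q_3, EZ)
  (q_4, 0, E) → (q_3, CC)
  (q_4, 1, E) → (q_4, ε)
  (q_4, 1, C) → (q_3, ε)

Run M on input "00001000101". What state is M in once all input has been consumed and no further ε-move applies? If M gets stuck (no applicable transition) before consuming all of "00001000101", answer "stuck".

q_2

(q_0, 00001000101, Z)
  read 0, top Z: go to q_0, push EEZ → (q_0, 0001000101, EEZ)
  read 0, top E: go to q_1, push EE → (q_1, 001000101, EEEZ)
  read 0, top E: go to q_4, push EE → (q_4, 01000101, EEEEZ)
  read 0, top E: go to q_3, push CC → (q_3, 1000101, CCEEEZ)
  read 1, top C: go to q_2, push EC → (q_2, 000101, ECCEEEZ)
  read 0, top E: go to q_3, push C → (q_3, 00101, CCCEEEZ)
  read 0, top C: go to q_1, push ε → (q_1, 0101, CCEEEZ)
  read 0, top C: go to q_3, push ε → (q_3, 101, CEEEZ)
  read 1, top C: go to q_2, push EC → (q_2, 01, ECEEEZ)
  read 0, top E: go to q_3, push C → (q_3, 1, CCEEEZ)
  read 1, top C: go to q_2, push EC → (q_2, ε, ECCEEEZ)
All input consumed; M is in state q_2.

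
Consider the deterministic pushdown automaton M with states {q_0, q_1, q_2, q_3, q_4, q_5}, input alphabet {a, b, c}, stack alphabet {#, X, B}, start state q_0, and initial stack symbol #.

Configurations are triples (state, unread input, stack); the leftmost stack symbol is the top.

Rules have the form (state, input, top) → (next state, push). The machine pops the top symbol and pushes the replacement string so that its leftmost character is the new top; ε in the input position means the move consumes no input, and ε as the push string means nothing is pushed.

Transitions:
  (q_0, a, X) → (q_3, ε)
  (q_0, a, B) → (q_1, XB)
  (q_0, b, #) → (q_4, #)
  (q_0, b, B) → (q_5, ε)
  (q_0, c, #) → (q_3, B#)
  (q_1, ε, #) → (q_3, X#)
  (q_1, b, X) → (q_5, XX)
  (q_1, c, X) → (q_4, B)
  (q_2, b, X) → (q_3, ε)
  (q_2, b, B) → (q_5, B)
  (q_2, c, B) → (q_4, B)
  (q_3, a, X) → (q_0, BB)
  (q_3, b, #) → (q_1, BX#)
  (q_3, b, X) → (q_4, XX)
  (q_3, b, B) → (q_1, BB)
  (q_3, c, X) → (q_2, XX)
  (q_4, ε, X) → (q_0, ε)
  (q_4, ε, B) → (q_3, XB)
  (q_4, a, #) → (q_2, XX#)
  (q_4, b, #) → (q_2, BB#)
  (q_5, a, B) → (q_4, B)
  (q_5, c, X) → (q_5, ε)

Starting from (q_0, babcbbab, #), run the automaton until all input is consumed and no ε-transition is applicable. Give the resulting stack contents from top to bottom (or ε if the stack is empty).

(q_0, babcbbab, #)
  read b, top #: go to q_4, push # → (q_4, abcbbab, #)
  read a, top #: go to q_2, push XX# → (q_2, bcbbab, XX#)
  read b, top X: go to q_3, push ε → (q_3, cbbab, X#)
  read c, top X: go to q_2, push XX → (q_2, bbab, XX#)
  read b, top X: go to q_3, push ε → (q_3, bab, X#)
  read b, top X: go to q_4, push XX → (q_4, ab, XX#)
  ε-move, top X: go to q_0, push ε → (q_0, ab, X#)
  read a, top X: go to q_3, push ε → (q_3, b, #)
  read b, top #: go to q_1, push BX# → (q_1, ε, BX#)
All input consumed in state q_1 with stack BX#.

BX#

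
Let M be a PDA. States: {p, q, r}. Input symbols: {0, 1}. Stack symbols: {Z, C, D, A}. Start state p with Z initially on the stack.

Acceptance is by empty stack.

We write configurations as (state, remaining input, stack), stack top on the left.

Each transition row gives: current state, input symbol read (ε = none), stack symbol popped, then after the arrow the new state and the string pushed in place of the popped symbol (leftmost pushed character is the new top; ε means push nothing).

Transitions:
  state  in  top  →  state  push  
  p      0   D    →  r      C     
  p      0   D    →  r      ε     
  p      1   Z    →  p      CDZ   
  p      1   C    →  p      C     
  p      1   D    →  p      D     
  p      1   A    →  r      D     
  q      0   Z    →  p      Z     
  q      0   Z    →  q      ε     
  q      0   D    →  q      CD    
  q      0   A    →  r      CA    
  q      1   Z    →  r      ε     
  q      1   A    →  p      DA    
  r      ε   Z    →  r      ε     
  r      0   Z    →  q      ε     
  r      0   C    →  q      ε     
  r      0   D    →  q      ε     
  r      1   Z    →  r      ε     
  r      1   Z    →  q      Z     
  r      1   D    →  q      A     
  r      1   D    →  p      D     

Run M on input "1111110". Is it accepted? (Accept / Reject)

No computation consumes all input and empties the stack.

Reject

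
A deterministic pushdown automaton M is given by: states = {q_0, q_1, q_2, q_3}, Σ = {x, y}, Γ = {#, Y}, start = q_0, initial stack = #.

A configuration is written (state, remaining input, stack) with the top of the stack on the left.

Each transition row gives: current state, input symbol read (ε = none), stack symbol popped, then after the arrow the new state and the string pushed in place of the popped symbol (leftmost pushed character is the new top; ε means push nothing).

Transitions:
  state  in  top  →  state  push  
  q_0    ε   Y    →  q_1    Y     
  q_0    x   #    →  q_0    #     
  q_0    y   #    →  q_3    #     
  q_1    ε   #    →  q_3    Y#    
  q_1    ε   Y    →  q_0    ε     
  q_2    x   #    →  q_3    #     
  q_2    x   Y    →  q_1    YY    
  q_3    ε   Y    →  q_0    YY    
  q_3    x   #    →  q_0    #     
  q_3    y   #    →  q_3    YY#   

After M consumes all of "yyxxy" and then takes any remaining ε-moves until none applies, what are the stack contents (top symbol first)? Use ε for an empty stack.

(q_0, yyxxy, #)
  read y, top #: go to q_3, push # → (q_3, yxxy, #)
  read y, top #: go to q_3, push YY# → (q_3, xxy, YY#)
  ε-move, top Y: go to q_0, push YY → (q_0, xxy, YYY#)
  ε-move, top Y: go to q_1, push Y → (q_1, xxy, YYY#)
  ε-move, top Y: go to q_0, push ε → (q_0, xxy, YY#)
  ε-move, top Y: go to q_1, push Y → (q_1, xxy, YY#)
  ε-move, top Y: go to q_0, push ε → (q_0, xxy, Y#)
  ε-move, top Y: go to q_1, push Y → (q_1, xxy, Y#)
  ε-move, top Y: go to q_0, push ε → (q_0, xxy, #)
  read x, top #: go to q_0, push # → (q_0, xy, #)
  read x, top #: go to q_0, push # → (q_0, y, #)
  read y, top #: go to q_3, push # → (q_3, ε, #)
All input consumed in state q_3 with stack #.

#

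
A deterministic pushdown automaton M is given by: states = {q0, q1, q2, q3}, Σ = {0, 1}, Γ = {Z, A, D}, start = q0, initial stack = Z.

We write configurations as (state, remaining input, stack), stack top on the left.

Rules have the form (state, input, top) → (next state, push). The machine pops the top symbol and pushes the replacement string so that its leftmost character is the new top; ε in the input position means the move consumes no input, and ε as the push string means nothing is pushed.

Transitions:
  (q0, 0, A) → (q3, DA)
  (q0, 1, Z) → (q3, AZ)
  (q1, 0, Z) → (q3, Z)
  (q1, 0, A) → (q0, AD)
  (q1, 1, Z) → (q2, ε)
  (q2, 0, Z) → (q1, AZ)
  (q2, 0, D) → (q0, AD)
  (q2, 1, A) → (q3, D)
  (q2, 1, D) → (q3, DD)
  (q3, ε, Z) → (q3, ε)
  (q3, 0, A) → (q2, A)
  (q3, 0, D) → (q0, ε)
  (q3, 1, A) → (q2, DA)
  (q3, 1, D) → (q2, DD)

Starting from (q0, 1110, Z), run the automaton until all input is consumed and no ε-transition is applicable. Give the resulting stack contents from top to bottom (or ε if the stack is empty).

DAZ

(q0, 1110, Z) ⊢ (q3, 110, AZ) ⊢ (q2, 10, DAZ) ⊢ (q3, 0, DDAZ) ⊢ (q0, ε, DAZ)
All input consumed in state q0 with stack DAZ.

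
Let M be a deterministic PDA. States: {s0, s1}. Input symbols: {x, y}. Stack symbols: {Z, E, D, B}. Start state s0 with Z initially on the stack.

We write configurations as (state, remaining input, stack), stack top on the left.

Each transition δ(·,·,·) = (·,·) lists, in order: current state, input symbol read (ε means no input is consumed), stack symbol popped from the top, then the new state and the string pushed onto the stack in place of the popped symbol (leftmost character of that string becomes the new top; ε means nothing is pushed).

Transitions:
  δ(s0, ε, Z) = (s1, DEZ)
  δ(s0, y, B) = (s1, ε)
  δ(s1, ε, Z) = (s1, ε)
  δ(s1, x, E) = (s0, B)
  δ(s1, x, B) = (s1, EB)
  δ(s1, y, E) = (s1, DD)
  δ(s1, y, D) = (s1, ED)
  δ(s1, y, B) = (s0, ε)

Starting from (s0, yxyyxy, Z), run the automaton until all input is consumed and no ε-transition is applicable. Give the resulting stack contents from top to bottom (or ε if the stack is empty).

DEZ

(s0, yxyyxy, Z)
  ε-move, top Z: go to s1, push DEZ → (s1, yxyyxy, DEZ)
  read y, top D: go to s1, push ED → (s1, xyyxy, EDEZ)
  read x, top E: go to s0, push B → (s0, yyxy, BDEZ)
  read y, top B: go to s1, push ε → (s1, yxy, DEZ)
  read y, top D: go to s1, push ED → (s1, xy, EDEZ)
  read x, top E: go to s0, push B → (s0, y, BDEZ)
  read y, top B: go to s1, push ε → (s1, ε, DEZ)
All input consumed in state s1 with stack DEZ.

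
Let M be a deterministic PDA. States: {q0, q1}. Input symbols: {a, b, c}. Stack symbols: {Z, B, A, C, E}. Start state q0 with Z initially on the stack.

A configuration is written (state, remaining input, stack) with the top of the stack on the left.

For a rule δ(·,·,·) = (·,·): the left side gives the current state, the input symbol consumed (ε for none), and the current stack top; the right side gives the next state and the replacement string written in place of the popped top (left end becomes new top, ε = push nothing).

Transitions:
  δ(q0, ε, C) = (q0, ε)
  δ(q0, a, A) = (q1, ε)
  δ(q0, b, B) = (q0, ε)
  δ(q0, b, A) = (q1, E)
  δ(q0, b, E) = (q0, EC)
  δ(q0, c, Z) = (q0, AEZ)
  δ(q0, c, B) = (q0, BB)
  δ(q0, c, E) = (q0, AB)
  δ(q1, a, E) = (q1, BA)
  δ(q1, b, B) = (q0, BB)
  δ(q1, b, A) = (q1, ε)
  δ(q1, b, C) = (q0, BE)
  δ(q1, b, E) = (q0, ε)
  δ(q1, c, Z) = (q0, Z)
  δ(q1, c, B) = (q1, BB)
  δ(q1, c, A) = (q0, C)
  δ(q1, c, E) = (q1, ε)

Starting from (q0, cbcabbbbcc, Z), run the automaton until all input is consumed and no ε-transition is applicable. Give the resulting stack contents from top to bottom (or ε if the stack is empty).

Z

(q0, cbcabbbbcc, Z) ⊢ (q0, bcabbbbcc, AEZ) ⊢ (q1, cabbbbcc, EEZ) ⊢ (q1, abbbbcc, EZ) ⊢ (q1, bbbbcc, BAZ) ⊢ (q0, bbbcc, BBAZ) ⊢ (q0, bbcc, BAZ) ⊢ (q0, bcc, AZ) ⊢ (q1, cc, EZ) ⊢ (q1, c, Z) ⊢ (q0, ε, Z)
All input consumed in state q0 with stack Z.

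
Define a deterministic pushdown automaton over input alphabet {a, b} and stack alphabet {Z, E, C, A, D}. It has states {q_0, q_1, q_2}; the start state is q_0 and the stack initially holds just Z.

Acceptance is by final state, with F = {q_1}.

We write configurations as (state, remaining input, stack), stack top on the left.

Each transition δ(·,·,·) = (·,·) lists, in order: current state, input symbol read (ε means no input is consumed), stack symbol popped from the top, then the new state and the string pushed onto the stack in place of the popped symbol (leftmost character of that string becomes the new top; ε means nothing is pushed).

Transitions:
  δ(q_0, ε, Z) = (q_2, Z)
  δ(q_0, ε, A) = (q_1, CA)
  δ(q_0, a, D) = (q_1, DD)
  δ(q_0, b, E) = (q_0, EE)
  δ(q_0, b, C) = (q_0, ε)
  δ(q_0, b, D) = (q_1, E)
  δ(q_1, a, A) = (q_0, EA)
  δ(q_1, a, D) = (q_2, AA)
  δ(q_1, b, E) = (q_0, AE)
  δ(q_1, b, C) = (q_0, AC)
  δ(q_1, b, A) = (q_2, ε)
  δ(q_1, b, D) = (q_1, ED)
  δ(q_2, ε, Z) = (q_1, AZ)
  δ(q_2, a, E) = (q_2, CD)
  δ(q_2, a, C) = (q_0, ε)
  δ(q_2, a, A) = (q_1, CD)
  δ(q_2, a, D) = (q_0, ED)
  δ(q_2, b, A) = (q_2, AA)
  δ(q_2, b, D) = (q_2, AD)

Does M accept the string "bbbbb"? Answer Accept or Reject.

Accept

(q_0, bbbbb, Z)
  ε-move, top Z: go to q_2, push Z → (q_2, bbbbb, Z)
  ε-move, top Z: go to q_1, push AZ → (q_1, bbbbb, AZ)
  read b, top A: go to q_2, push ε → (q_2, bbbb, Z)
  ε-move, top Z: go to q_1, push AZ → (q_1, bbbb, AZ)
  read b, top A: go to q_2, push ε → (q_2, bbb, Z)
  ε-move, top Z: go to q_1, push AZ → (q_1, bbb, AZ)
  read b, top A: go to q_2, push ε → (q_2, bb, Z)
  ε-move, top Z: go to q_1, push AZ → (q_1, bb, AZ)
  read b, top A: go to q_2, push ε → (q_2, b, Z)
  ε-move, top Z: go to q_1, push AZ → (q_1, b, AZ)
  read b, top A: go to q_2, push ε → (q_2, ε, Z)
  ε-move, top Z: go to q_1, push AZ → (q_1, ε, AZ)
All input consumed; state q_1 ∈ F.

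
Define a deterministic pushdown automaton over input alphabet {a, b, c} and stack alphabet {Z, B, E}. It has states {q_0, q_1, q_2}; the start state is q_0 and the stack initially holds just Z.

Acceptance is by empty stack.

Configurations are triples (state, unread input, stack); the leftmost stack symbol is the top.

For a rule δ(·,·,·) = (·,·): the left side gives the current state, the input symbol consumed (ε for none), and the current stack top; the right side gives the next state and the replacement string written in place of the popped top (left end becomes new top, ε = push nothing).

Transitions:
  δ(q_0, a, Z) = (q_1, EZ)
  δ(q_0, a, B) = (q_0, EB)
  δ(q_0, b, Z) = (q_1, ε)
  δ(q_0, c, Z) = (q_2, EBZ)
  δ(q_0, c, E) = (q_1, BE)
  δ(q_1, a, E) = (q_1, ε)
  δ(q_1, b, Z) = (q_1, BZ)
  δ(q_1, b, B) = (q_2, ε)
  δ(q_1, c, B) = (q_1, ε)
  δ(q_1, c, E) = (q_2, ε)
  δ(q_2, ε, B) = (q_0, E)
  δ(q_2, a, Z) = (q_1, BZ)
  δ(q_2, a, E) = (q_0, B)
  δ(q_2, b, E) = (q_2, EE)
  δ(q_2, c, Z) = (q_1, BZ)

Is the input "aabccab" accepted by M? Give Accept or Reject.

Reject

(q_0, aabccab, Z)
  read a, top Z: go to q_1, push EZ → (q_1, abccab, EZ)
  read a, top E: go to q_1, push ε → (q_1, bccab, Z)
  read b, top Z: go to q_1, push BZ → (q_1, ccab, BZ)
  read c, top B: go to q_1, push ε → (q_1, cab, Z)
No transition applies at (q_1, cab, Z); input not fully consumed.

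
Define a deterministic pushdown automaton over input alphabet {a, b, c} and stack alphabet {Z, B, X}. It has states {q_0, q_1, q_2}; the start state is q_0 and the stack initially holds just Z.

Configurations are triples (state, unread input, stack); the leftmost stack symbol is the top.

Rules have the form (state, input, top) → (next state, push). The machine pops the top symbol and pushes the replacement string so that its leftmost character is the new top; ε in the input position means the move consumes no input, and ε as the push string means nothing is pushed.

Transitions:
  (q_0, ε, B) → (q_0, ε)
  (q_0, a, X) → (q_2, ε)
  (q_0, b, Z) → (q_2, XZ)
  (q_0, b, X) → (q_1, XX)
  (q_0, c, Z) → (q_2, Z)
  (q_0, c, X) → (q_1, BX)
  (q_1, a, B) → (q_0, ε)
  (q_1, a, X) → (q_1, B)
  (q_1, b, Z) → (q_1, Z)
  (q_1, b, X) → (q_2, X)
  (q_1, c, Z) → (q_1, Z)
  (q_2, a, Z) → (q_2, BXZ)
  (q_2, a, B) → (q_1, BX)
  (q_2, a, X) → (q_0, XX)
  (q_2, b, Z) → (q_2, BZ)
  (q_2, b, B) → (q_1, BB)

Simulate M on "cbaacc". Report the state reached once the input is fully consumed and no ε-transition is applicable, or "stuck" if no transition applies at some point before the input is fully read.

(q_0, cbaacc, Z)
  read c, top Z: go to q_2, push Z → (q_2, baacc, Z)
  read b, top Z: go to q_2, push BZ → (q_2, aacc, BZ)
  read a, top B: go to q_1, push BX → (q_1, acc, BXZ)
  read a, top B: go to q_0, push ε → (q_0, cc, XZ)
  read c, top X: go to q_1, push BX → (q_1, c, BXZ)
No transition for (q_1, c, top B); M blocks with input c remaining.

stuck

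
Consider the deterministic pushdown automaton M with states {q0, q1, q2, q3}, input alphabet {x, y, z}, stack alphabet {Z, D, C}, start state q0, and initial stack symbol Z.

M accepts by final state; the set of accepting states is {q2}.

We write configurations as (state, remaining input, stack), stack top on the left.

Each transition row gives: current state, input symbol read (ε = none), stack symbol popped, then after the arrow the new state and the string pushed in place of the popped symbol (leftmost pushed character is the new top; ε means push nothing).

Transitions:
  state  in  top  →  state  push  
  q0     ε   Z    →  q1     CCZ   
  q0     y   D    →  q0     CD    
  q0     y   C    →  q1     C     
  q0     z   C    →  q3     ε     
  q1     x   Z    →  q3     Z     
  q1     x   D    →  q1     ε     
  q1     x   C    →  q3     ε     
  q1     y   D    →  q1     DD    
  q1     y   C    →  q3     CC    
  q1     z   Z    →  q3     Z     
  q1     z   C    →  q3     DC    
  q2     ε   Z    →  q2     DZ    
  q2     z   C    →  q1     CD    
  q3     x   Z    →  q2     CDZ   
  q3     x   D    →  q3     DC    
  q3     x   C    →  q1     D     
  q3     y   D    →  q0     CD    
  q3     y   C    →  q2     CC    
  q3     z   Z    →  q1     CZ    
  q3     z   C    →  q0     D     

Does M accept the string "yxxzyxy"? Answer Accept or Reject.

(q0, yxxzyxy, Z) ⊢ (q1, yxxzyxy, CCZ) ⊢ (q3, xxzyxy, CCCZ) ⊢ (q1, xzyxy, DCCZ) ⊢ (q1, zyxy, CCZ) ⊢ (q3, yxy, DCCZ) ⊢ (q0, xy, CDCCZ)
No transition applies at (q0, xy, CDCCZ); input not fully consumed.

Reject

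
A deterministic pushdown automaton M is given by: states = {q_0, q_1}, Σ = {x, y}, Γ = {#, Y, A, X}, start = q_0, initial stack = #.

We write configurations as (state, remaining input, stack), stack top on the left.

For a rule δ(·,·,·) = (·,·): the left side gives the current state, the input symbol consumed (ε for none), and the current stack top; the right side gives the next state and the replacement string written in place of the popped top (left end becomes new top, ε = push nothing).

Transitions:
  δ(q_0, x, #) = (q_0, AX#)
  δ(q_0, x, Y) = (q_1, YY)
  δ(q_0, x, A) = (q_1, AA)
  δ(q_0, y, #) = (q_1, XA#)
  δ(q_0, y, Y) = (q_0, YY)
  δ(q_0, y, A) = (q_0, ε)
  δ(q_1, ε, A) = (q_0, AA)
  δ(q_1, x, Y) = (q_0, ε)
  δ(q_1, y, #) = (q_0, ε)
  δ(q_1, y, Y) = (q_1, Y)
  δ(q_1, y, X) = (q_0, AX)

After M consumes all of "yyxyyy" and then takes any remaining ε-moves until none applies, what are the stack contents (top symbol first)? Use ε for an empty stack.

XA#

(q_0, yyxyyy, #)
  read y, top #: go to q_1, push XA# → (q_1, yxyyy, XA#)
  read y, top X: go to q_0, push AX → (q_0, xyyy, AXA#)
  read x, top A: go to q_1, push AA → (q_1, yyy, AAXA#)
  ε-move, top A: go to q_0, push AA → (q_0, yyy, AAAXA#)
  read y, top A: go to q_0, push ε → (q_0, yy, AAXA#)
  read y, top A: go to q_0, push ε → (q_0, y, AXA#)
  read y, top A: go to q_0, push ε → (q_0, ε, XA#)
All input consumed in state q_0 with stack XA#.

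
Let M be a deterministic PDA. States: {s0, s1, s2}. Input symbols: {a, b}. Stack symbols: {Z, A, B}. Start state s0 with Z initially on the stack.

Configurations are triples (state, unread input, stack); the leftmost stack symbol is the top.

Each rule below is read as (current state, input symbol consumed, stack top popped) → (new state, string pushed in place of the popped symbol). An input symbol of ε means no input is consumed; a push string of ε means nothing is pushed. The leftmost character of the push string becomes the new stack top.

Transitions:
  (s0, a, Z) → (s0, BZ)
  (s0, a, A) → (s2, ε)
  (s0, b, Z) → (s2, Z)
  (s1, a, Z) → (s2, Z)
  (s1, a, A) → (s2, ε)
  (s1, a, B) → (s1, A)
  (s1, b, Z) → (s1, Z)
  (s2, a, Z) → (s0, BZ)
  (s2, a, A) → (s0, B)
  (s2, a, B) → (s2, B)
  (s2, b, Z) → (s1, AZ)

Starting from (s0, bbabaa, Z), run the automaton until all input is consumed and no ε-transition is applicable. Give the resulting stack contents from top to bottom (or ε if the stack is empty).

BZ

(s0, bbabaa, Z) ⊢ (s2, babaa, Z) ⊢ (s1, abaa, AZ) ⊢ (s2, baa, Z) ⊢ (s1, aa, AZ) ⊢ (s2, a, Z) ⊢ (s0, ε, BZ)
All input consumed in state s0 with stack BZ.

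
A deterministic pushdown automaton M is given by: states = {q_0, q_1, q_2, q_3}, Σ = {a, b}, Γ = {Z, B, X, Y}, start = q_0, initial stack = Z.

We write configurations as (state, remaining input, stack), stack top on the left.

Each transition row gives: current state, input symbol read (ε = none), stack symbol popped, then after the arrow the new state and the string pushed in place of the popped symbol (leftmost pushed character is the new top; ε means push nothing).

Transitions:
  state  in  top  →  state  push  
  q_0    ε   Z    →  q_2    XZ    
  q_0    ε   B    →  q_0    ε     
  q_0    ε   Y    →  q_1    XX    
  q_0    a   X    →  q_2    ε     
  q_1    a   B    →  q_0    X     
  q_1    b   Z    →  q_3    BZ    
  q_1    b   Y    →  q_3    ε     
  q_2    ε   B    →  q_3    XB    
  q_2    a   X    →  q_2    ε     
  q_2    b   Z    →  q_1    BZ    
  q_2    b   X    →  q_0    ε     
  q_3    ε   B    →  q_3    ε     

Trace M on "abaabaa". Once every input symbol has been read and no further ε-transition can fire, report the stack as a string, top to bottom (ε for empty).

(q_0, abaabaa, Z)
  ε-move, top Z: go to q_2, push XZ → (q_2, abaabaa, XZ)
  read a, top X: go to q_2, push ε → (q_2, baabaa, Z)
  read b, top Z: go to q_1, push BZ → (q_1, aabaa, BZ)
  read a, top B: go to q_0, push X → (q_0, abaa, XZ)
  read a, top X: go to q_2, push ε → (q_2, baa, Z)
  read b, top Z: go to q_1, push BZ → (q_1, aa, BZ)
  read a, top B: go to q_0, push X → (q_0, a, XZ)
  read a, top X: go to q_2, push ε → (q_2, ε, Z)
All input consumed in state q_2 with stack Z.

Z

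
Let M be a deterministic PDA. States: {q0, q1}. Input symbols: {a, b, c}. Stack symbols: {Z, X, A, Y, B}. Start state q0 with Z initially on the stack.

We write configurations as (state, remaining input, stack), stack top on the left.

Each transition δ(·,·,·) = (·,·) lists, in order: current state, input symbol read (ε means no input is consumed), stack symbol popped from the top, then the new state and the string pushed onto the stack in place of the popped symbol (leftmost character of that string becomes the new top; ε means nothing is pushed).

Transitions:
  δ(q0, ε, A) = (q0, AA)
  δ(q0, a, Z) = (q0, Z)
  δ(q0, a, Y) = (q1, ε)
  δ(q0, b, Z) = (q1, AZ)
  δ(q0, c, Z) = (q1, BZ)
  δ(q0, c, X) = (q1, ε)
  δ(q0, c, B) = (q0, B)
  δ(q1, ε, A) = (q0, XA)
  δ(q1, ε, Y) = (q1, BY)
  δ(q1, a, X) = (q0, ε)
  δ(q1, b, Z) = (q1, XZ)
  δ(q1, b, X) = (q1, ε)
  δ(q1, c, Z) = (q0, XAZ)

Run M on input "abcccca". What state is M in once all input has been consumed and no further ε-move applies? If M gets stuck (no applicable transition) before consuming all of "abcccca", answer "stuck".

(q0, abcccca, Z)
  read a, top Z: go to q0, push Z → (q0, bcccca, Z)
  read b, top Z: go to q1, push AZ → (q1, cccca, AZ)
  ε-move, top A: go to q0, push XA → (q0, cccca, XAZ)
  read c, top X: go to q1, push ε → (q1, ccca, AZ)
  ε-move, top A: go to q0, push XA → (q0, ccca, XAZ)
  read c, top X: go to q1, push ε → (q1, cca, AZ)
  ε-move, top A: go to q0, push XA → (q0, cca, XAZ)
  read c, top X: go to q1, push ε → (q1, ca, AZ)
  ε-move, top A: go to q0, push XA → (q0, ca, XAZ)
  read c, top X: go to q1, push ε → (q1, a, AZ)
  ε-move, top A: go to q0, push XA → (q0, a, XAZ)
No transition for (q0, a, top X); M blocks with input a remaining.

stuck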